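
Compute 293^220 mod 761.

Compute successive squares:
220 in binary is 11011100, i.e. 220 = 128 + 64 + 16 + 8 + 4.
293^1 ≡ 293 (mod 761)
293^2 ≡ 293^2 = 85849 ≡ 617 (mod 761)
293^4 ≡ 617^2 = 380689 ≡ 189 (mod 761)
293^8 ≡ 189^2 = 35721 ≡ 715 (mod 761)
293^16 ≡ 715^2 = 511225 ≡ 594 (mod 761)
293^32 ≡ 594^2 = 352836 ≡ 493 (mod 761)
293^64 ≡ 493^2 = 243049 ≡ 290 (mod 761)
293^128 ≡ 290^2 = 84100 ≡ 390 (mod 761)
293^220 = 293^128 · 293^64 · 293^16 · 293^8 · 293^4 ≡ 390 · 290 · 594 · 715 · 189 (mod 761).
Accumulate the product:
390 · 290 = 113100 ≡ 472
472 · 594 = 280368 ≡ 320
320 · 715 = 228800 ≡ 500
500 · 189 = 94500 ≡ 136

136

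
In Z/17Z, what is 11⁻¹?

14

17 = 1×11 + 6
11 = 1×6 + 5
6 = 1×5 + 1
5 = 5×1 + 0
gcd(11, 17) = 1, so the inverse exists.
Bézout: 1 = 2×17 − 3×11.
So 11⁻¹ ≡ −3 ≡ 14 (mod 17).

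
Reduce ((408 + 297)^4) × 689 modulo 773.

408 + 297 = 705
(705)^4 ≡ 196 (mod 773)
196 × 689 = 135044 ≡ 542 (mod 773)

542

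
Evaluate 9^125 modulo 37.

Using repeated squaring:
9^1 ≡ 9 (mod 37)
9^2 ≡ 9^2 = 81 ≡ 7 (mod 37)
9^4 ≡ 7^2 = 49 ≡ 12 (mod 37)
9^8 ≡ 12^2 = 144 ≡ 33 (mod 37)
9^16 ≡ 33^2 = 1089 ≡ 16 (mod 37)
9^32 ≡ 16^2 = 256 ≡ 34 (mod 37)
9^64 ≡ 34^2 = 1156 ≡ 9 (mod 37)
9^125 = 9^64 × 9^32 × 9^16 × 9^8 × 9^4 × 9^1 ≡ 9 × 34 × 16 × 33 × 12 × 9 (mod 37).
Accumulate the product:
9 × 34 = 306 ≡ 10
10 × 16 = 160 ≡ 12
12 × 33 = 396 ≡ 26
26 × 12 = 312 ≡ 16
16 × 9 = 144 ≡ 33

33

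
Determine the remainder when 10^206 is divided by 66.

34

10^1 ≡ 10 (mod 66)
10^2 ≡ 10^2 = 100 ≡ 34 (mod 66)
10^4 ≡ 34^2 = 1156 ≡ 34 (mod 66)
10^8 ≡ 34^2 = 1156 ≡ 34 (mod 66)
10^16 ≡ 34^2 = 1156 ≡ 34 (mod 66)
10^32 ≡ 34^2 = 1156 ≡ 34 (mod 66)
10^64 ≡ 34^2 = 1156 ≡ 34 (mod 66)
10^128 ≡ 34^2 = 1156 ≡ 34 (mod 66)
10^206 = 10^128 · 10^64 · 10^8 · 10^4 · 10^2 ≡ 34 · 34 · 34 · 34 · 34 (mod 66).
Accumulate the product:
34 · 34 = 1156 ≡ 34
34 · 34 = 1156 ≡ 34
34 · 34 = 1156 ≡ 34
34 · 34 = 1156 ≡ 34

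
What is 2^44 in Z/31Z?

16

2^1 ≡ 2 (mod 31)
2^2 ≡ 2^2 = 4 (mod 31)
2^4 ≡ 4^2 = 16 (mod 31)
2^8 ≡ 16^2 = 256 ≡ 8 (mod 31)
2^16 ≡ 8^2 = 64 ≡ 2 (mod 31)
2^32 ≡ 2^2 = 4 (mod 31)
2^44 = 2^32 * 2^8 * 2^4 ≡ 4 * 8 * 16 (mod 31).
Accumulate the product:
4 * 8 = 32 ≡ 1
1 * 16 = 16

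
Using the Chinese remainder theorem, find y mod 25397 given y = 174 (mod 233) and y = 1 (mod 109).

873

233⁻¹ mod 109: 233×80 ≡ 1 (mod 109), so 233⁻¹ ≡ 80.
y = 174 + 233×((1 − 174)×80 mod 109) = 174 + 233×3 = 873.
Check: 873 mod 233 = 174, 873 mod 109 = 1. ✓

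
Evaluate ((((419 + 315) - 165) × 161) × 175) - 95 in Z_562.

430

419 + 315 = 734 ≡ 172 (mod 562)
172 - 165 = 7
7 × 161 = 1127 ≡ 3 (mod 562)
3 × 175 = 525
525 - 95 = 430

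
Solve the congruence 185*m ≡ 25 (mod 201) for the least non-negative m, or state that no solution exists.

11

gcd(185, 201) = 1, so a unique solution mod 201 exists.
185⁻¹ ≡ 113 (mod 201).
m ≡ 113*25 ≡ 11 (mod 201).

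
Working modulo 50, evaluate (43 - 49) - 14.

43 - 49 = -6 ≡ 44 (mod 50)
44 - 14 = 30

30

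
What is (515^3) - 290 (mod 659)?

314

(515)^3 ≡ 604 (mod 659)
604 - 290 = 314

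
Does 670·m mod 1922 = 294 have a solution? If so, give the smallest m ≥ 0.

425

gcd(670, 1922) = 2, and 2 | 294, so solutions exist.
Divide through by 2: 335·m ≡ 147 (mod 961).
335⁻¹ ≡ 284 (mod 961).
m ≡ 284·147 ≡ 425 (mod 961).
The smallest non-negative solution is m = 425.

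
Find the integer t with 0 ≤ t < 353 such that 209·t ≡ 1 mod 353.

By the extended Euclidean algorithm:
353 = 1*209 + 144
209 = 1*144 + 65
144 = 2*65 + 14
65 = 4*14 + 9
14 = 1*9 + 5
9 = 1*5 + 4
5 = 1*4 + 1
4 = 4*1 + 0
gcd(209, 353) = 1, so the inverse exists.
Back-substitute for 1:
1 = 1*5 − 1*4
  = −1*9 + 2*5
  = 2*14 − 3*9
  = −3*65 + 14*14
  = 14*144 − 31*65
  = −31*209 + 45*144
  = 45*353 − 76*209
So 209⁻¹ ≡ −76 ≡ 277 (mod 353).

277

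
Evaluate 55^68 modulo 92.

68 in binary is 1000100, i.e. 68 = 64 + 4.
55^1 ≡ 55 (mod 92)
55^2 ≡ 55^2 = 3025 ≡ 81 (mod 92)
55^4 ≡ 81^2 = 6561 ≡ 29 (mod 92)
55^8 ≡ 29^2 = 841 ≡ 13 (mod 92)
55^16 ≡ 13^2 = 169 ≡ 77 (mod 92)
55^32 ≡ 77^2 = 5929 ≡ 41 (mod 92)
55^64 ≡ 41^2 = 1681 ≡ 25 (mod 92)
55^68 = 55^64 * 55^4 ≡ 25 * 29 (mod 92).
25 * 29 = 725 ≡ 81 (mod 92).

81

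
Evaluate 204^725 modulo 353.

725 in binary is 1011010101, i.e. 725 = 512 + 128 + 64 + 16 + 4 + 1.
204^1 ≡ 204 (mod 353)
204^2 ≡ 204^2 = 41616 ≡ 315 (mod 353)
204^4 ≡ 315^2 = 99225 ≡ 32 (mod 353)
204^8 ≡ 32^2 = 1024 ≡ 318 (mod 353)
204^16 ≡ 318^2 = 101124 ≡ 166 (mod 353)
204^32 ≡ 166^2 = 27556 ≡ 22 (mod 353)
204^64 ≡ 22^2 = 484 ≡ 131 (mod 353)
204^128 ≡ 131^2 = 17161 ≡ 217 (mod 353)
204^256 ≡ 217^2 = 47089 ≡ 140 (mod 353)
204^512 ≡ 140^2 = 19600 ≡ 185 (mod 353)
204^725 = 204^512 * 204^128 * 204^64 * 204^16 * 204^4 * 204^1 ≡ 185 * 217 * 131 * 166 * 32 * 204 (mod 353).
Accumulate the product:
185 * 217 = 40145 ≡ 256
256 * 131 = 33536 ≡ 1
1 * 166 = 166
166 * 32 = 5312 ≡ 17
17 * 204 = 3468 ≡ 291

291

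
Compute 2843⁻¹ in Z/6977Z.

1497

Run the extended Euclidean algorithm:
6977 = 2*2843 + 1291
2843 = 2*1291 + 261
1291 = 4*261 + 247
261 = 1*247 + 14
247 = 17*14 + 9
14 = 1*9 + 5
9 = 1*5 + 4
5 = 1*4 + 1
4 = 4*1 + 0
gcd(2843, 6977) = 1, so the inverse exists.
Bézout: 1 = −610*6977 + 1497*2843.
So 2843⁻¹ ≡ 1497 (mod 6977).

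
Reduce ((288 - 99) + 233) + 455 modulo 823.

54

288 - 99 = 189
189 + 233 = 422
422 + 455 = 877 ≡ 54 (mod 823)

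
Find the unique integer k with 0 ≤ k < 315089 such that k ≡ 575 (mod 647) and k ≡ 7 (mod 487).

203086

647⁻¹ mod 487: 647*417 ≡ 1 (mod 487), so 647⁻¹ ≡ 417.
k = 575 + 647*((7 − 575)*417 mod 487) = 575 + 647*313 = 203086.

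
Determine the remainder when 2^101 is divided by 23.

4

By square-and-multiply:
101 in binary is 1100101, i.e. 101 = 64 + 32 + 4 + 1.
2^1 ≡ 2 (mod 23)
2^2 ≡ 2^2 = 4 (mod 23)
2^4 ≡ 4^2 = 16 (mod 23)
2^8 ≡ 16^2 = 256 ≡ 3 (mod 23)
2^16 ≡ 3^2 = 9 (mod 23)
2^32 ≡ 9^2 = 81 ≡ 12 (mod 23)
2^64 ≡ 12^2 = 144 ≡ 6 (mod 23)
2^101 = 2^64 × 2^32 × 2^4 × 2^1 ≡ 6 × 12 × 16 × 2 (mod 23).
Accumulate the product:
6 × 12 = 72 ≡ 3
3 × 16 = 48 ≡ 2
2 × 2 = 4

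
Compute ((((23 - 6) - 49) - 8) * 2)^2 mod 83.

23 - 6 = 17
17 - 49 = -32 ≡ 51 (mod 83)
51 - 8 = 43
43 * 2 = 86 ≡ 3 (mod 83)
(3)^2 ≡ 9 (mod 83)

9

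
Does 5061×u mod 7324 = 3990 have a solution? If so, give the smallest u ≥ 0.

1186

gcd(5061, 7324) = 1, so a unique solution mod 7324 exists.
5061⁻¹ ≡ 6133 (mod 7324).
u ≡ 6133×3990 ≡ 1186 (mod 7324).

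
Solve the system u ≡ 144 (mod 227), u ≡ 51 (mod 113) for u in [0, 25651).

227⁻¹ mod 113: 227·1 ≡ 1 (mod 113), so 227⁻¹ ≡ 1.
u = 144 + 227·((51 − 144)·1 mod 113) = 144 + 227·20 = 4684.
Check: 4684 mod 227 = 144, 4684 mod 113 = 51. ✓

4684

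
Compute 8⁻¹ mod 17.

15

By the extended Euclidean algorithm:
17 = 2*8 + 1
8 = 8*1 + 0
gcd(8, 17) = 1, so the inverse exists.
Back-substitute for 1:
1 = 1*17 − 2*8
So 8⁻¹ ≡ −2 ≡ 15 (mod 17).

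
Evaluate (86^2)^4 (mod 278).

(86)^2 ≡ 168 (mod 278)
(168)^4 ≡ 188 (mod 278)

188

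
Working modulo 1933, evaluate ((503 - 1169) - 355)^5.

1260

503 - 1169 = -666 ≡ 1267 (mod 1933)
1267 - 355 = 912
(912)^5 ≡ 1260 (mod 1933)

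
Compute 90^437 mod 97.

26

Using repeated squaring:
437 in binary is 110110101, i.e. 437 = 256 + 128 + 32 + 16 + 4 + 1.
90^1 ≡ 90 (mod 97)
90^2 ≡ 90^2 = 8100 ≡ 49 (mod 97)
90^4 ≡ 49^2 = 2401 ≡ 73 (mod 97)
90^8 ≡ 73^2 = 5329 ≡ 91 (mod 97)
90^16 ≡ 91^2 = 8281 ≡ 36 (mod 97)
90^32 ≡ 36^2 = 1296 ≡ 35 (mod 97)
90^64 ≡ 35^2 = 1225 ≡ 61 (mod 97)
90^128 ≡ 61^2 = 3721 ≡ 35 (mod 97)
90^256 ≡ 35^2 = 1225 ≡ 61 (mod 97)
90^437 = 90^256 · 90^128 · 90^32 · 90^16 · 90^4 · 90^1 ≡ 61 · 35 · 35 · 36 · 73 · 90 (mod 97).
Accumulate the product:
61 · 35 = 2135 ≡ 1
1 · 35 = 35
35 · 36 = 1260 ≡ 96
96 · 73 = 7008 ≡ 24
24 · 90 = 2160 ≡ 26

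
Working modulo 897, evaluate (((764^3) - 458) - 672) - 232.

626

(764)^3 ≡ 194 (mod 897)
194 - 458 = -264 ≡ 633 (mod 897)
633 - 672 = -39 ≡ 858 (mod 897)
858 - 232 = 626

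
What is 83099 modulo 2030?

83099 = 40·2030 + 1899, so 83099 ≡ 1899 (mod 2030).

1899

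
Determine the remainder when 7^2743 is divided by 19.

Compute successive squares:
7^1 ≡ 7 (mod 19)
7^2 ≡ 7^2 = 49 ≡ 11 (mod 19)
7^4 ≡ 11^2 = 121 ≡ 7 (mod 19)
7^8 ≡ 7^2 = 49 ≡ 11 (mod 19)
7^16 ≡ 11^2 = 121 ≡ 7 (mod 19)
7^32 ≡ 7^2 = 49 ≡ 11 (mod 19)
7^64 ≡ 11^2 = 121 ≡ 7 (mod 19)
7^128 ≡ 7^2 = 49 ≡ 11 (mod 19)
7^256 ≡ 11^2 = 121 ≡ 7 (mod 19)
7^512 ≡ 7^2 = 49 ≡ 11 (mod 19)
7^1024 ≡ 11^2 = 121 ≡ 7 (mod 19)
7^2048 ≡ 7^2 = 49 ≡ 11 (mod 19)
7^2743 = 7^2048 * 7^512 * 7^128 * 7^32 * 7^16 * 7^4 * 7^2 * 7^1 ≡ 11 * 11 * 11 * 11 * 7 * 7 * 11 * 7 (mod 19).
Accumulate the product:
11 * 11 = 121 ≡ 7
7 * 11 = 77 ≡ 1
1 * 11 = 11
11 * 7 = 77 ≡ 1
1 * 7 = 7
7 * 11 = 77 ≡ 1
1 * 7 = 7

7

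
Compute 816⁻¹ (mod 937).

302

937 = 1*816 + 121
816 = 6*121 + 90
121 = 1*90 + 31
90 = 2*31 + 28
31 = 1*28 + 3
28 = 9*3 + 1
3 = 3*1 + 0
gcd(816, 937) = 1, so the inverse exists.
Back-substitute for 1:
1 = 1*28 − 9*3
  = −9*31 + 10*28
  = 10*90 − 29*31
  = −29*121 + 39*90
  = 39*816 − 263*121
  = −263*937 + 302*816
So 816⁻¹ ≡ 302 (mod 937).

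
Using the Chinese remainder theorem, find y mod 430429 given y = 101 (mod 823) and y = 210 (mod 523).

823⁻¹ mod 523: 823*197 ≡ 1 (mod 523), so 823⁻¹ ≡ 197.
y = 101 + 823*((210 − 101)*197 mod 523) = 101 + 823*30 = 24791.

24791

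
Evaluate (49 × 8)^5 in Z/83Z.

58

49 × 8 = 392 ≡ 60 (mod 83)
(60)^5 ≡ 58 (mod 83)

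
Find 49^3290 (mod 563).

Compute successive squares:
3290 in binary is 110011011010, i.e. 3290 = 2048 + 1024 + 128 + 64 + 16 + 8 + 2.
49^1 ≡ 49 (mod 563)
49^2 ≡ 49^2 = 2401 ≡ 149 (mod 563)
49^4 ≡ 149^2 = 22201 ≡ 244 (mod 563)
49^8 ≡ 244^2 = 59536 ≡ 421 (mod 563)
49^16 ≡ 421^2 = 177241 ≡ 459 (mod 563)
49^32 ≡ 459^2 = 210681 ≡ 119 (mod 563)
49^64 ≡ 119^2 = 14161 ≡ 86 (mod 563)
49^128 ≡ 86^2 = 7396 ≡ 77 (mod 563)
49^256 ≡ 77^2 = 5929 ≡ 299 (mod 563)
49^512 ≡ 299^2 = 89401 ≡ 447 (mod 563)
49^1024 ≡ 447^2 = 199809 ≡ 507 (mod 563)
49^2048 ≡ 507^2 = 257049 ≡ 321 (mod 563)
49^3290 = 49^2048 · 49^1024 · 49^128 · 49^64 · 49^16 · 49^8 · 49^2 ≡ 321 · 507 · 77 · 86 · 459 · 421 · 149 (mod 563).
Accumulate the product:
321 · 507 = 162747 ≡ 40
40 · 77 = 3080 ≡ 265
265 · 86 = 22790 ≡ 270
270 · 459 = 123930 ≡ 70
70 · 421 = 29470 ≡ 194
194 · 149 = 28906 ≡ 193

193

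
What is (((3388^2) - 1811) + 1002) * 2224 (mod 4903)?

3546

(3388)^2 ≡ 621 (mod 4903)
621 - 1811 = -1190 ≡ 3713 (mod 4903)
3713 + 1002 = 4715
4715 * 2224 = 10486160 ≡ 3546 (mod 4903)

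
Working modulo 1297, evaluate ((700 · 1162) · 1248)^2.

2

700 · 1162 = 813400 ≡ 181 (mod 1297)
181 · 1248 = 225888 ≡ 210 (mod 1297)
(210)^2 ≡ 2 (mod 1297)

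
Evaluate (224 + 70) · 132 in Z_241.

224 + 70 = 294 ≡ 53 (mod 241)
53 · 132 = 6996 ≡ 7 (mod 241)

7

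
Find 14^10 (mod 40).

16

Compute successive squares:
10 in binary is 1010, i.e. 10 = 8 + 2.
14^1 ≡ 14 (mod 40)
14^2 ≡ 14^2 = 196 ≡ 36 (mod 40)
14^4 ≡ 36^2 = 1296 ≡ 16 (mod 40)
14^8 ≡ 16^2 = 256 ≡ 16 (mod 40)
14^10 = 14^8 · 14^2 ≡ 16 · 36 (mod 40).
16 · 36 = 576 ≡ 16 (mod 40).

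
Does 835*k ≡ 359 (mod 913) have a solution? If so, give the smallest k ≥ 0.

gcd(835, 913) = 1, so a unique solution mod 913 exists.
835⁻¹ ≡ 714 (mod 913).
k ≡ 714*359 ≡ 686 (mod 913).

686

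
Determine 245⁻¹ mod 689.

45

Apply the Euclidean algorithm and back-substitute:
689 = 2×245 + 199
245 = 1×199 + 46
199 = 4×46 + 15
46 = 3×15 + 1
15 = 15×1 + 0
gcd(245, 689) = 1, so the inverse exists.
Bézout: 1 = −16×689 + 45×245.
So 245⁻¹ ≡ 45 (mod 689).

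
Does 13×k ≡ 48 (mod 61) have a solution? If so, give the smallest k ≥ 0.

60

gcd(13, 61) = 1, so a unique solution mod 61 exists.
13⁻¹ ≡ 47 (mod 61).
k ≡ 47×48 ≡ 60 (mod 61).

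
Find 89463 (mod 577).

89463 = 155*577 + 28, so 89463 ≡ 28 (mod 577).

28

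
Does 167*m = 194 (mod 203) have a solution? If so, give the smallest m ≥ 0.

gcd(167, 203) = 1, so a unique solution mod 203 exists.
167⁻¹ ≡ 62 (mod 203).
m ≡ 62*194 ≡ 51 (mod 203).

51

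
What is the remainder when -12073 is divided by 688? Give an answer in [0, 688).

311

-12073 = -18×688 + 311, so -12073 ≡ 311 (mod 688).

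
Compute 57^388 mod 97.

73

Compute successive squares:
57^1 ≡ 57 (mod 97)
57^2 ≡ 57^2 = 3249 ≡ 48 (mod 97)
57^4 ≡ 48^2 = 2304 ≡ 73 (mod 97)
57^8 ≡ 73^2 = 5329 ≡ 91 (mod 97)
57^16 ≡ 91^2 = 8281 ≡ 36 (mod 97)
57^32 ≡ 36^2 = 1296 ≡ 35 (mod 97)
57^64 ≡ 35^2 = 1225 ≡ 61 (mod 97)
57^128 ≡ 61^2 = 3721 ≡ 35 (mod 97)
57^256 ≡ 35^2 = 1225 ≡ 61 (mod 97)
57^388 = 57^256 * 57^128 * 57^4 ≡ 61 * 35 * 73 (mod 97).
Accumulate the product:
61 * 35 = 2135 ≡ 1
1 * 73 = 73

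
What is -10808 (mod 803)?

434

-10808 = -14*803 + 434, so -10808 ≡ 434 (mod 803).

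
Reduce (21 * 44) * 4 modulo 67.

11

21 * 44 = 924 ≡ 53 (mod 67)
53 * 4 = 212 ≡ 11 (mod 67)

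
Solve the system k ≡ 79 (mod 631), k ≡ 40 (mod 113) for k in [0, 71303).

631⁻¹ mod 113: 631*12 ≡ 1 (mod 113), so 631⁻¹ ≡ 12.
k = 79 + 631*((40 − 79)*12 mod 113) = 79 + 631*97 = 61286.

61286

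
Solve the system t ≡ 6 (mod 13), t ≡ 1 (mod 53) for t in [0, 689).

13⁻¹ mod 53: 13·49 ≡ 1 (mod 53), so 13⁻¹ ≡ 49.
t = 6 + 13·((1 − 6)·49 mod 53) = 6 + 13·20 = 266.

266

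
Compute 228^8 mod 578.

Using repeated squaring:
228^1 ≡ 228 (mod 578)
228^2 ≡ 228^2 = 51984 ≡ 542 (mod 578)
228^4 ≡ 542^2 = 293764 ≡ 140 (mod 578)
228^8 ≡ 140^2 = 19600 ≡ 526 (mod 578)
So 228^8 ≡ 526 (mod 578).

526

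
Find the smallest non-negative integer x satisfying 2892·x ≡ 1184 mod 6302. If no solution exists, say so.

gcd(2892, 6302) = 2, and 2 | 1184, so solutions exist.
Divide through by 2: 1446·x ≡ 592 (mod 3151).
1446⁻¹ ≡ 3005 (mod 3151).
x ≡ 3005·592 ≡ 1796 (mod 3151).
The smallest non-negative solution is x = 1796.

1796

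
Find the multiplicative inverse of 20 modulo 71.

71 = 3×20 + 11
20 = 1×11 + 9
11 = 1×9 + 2
9 = 4×2 + 1
2 = 2×1 + 0
gcd(20, 71) = 1, so the inverse exists.
Bézout: 1 = −9×71 + 32×20.
So 20⁻¹ ≡ 32 (mod 71).

32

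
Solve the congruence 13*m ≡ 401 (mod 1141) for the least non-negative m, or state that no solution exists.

gcd(13, 1141) = 1, so a unique solution mod 1141 exists.
13⁻¹ ≡ 790 (mod 1141).
m ≡ 790*401 ≡ 733 (mod 1141).

733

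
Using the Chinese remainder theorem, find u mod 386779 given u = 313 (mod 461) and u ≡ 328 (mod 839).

242799

461⁻¹ mod 839: 461·91 ≡ 1 (mod 839), so 461⁻¹ ≡ 91.
u = 313 + 461·((328 − 313)·91 mod 839) = 313 + 461·526 = 242799.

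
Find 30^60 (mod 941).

341

30^1 ≡ 30 (mod 941)
30^2 ≡ 30^2 = 900 (mod 941)
30^4 ≡ 900^2 = 810000 ≡ 740 (mod 941)
30^8 ≡ 740^2 = 547600 ≡ 879 (mod 941)
30^16 ≡ 879^2 = 772641 ≡ 80 (mod 941)
30^32 ≡ 80^2 = 6400 ≡ 754 (mod 941)
30^60 = 30^32 · 30^16 · 30^8 · 30^4 ≡ 754 · 80 · 879 · 740 (mod 941).
Accumulate the product:
754 · 80 = 60320 ≡ 96
96 · 879 = 84384 ≡ 635
635 · 740 = 469900 ≡ 341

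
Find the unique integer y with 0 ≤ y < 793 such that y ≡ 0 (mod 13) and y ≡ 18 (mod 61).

13⁻¹ mod 61: 13·47 ≡ 1 (mod 61), so 13⁻¹ ≡ 47.
y = 0 + 13·((18 − 0)·47 mod 61) = 0 + 13·53 = 689.

689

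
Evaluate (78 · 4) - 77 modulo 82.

71

78 · 4 = 312 ≡ 66 (mod 82)
66 - 77 = -11 ≡ 71 (mod 82)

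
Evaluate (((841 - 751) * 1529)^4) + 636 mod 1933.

841 - 751 = 90
90 * 1529 = 137610 ≡ 367 (mod 1933)
(367)^4 ≡ 974 (mod 1933)
974 + 636 = 1610

1610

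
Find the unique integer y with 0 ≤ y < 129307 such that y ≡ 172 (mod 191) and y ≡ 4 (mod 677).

20991

191⁻¹ mod 677: 191×358 ≡ 1 (mod 677), so 191⁻¹ ≡ 358.
y = 172 + 191×((4 − 172)×358 mod 677) = 172 + 191×109 = 20991.
Check: 20991 mod 191 = 172, 20991 mod 677 = 4. ✓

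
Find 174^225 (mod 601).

542

225 in binary is 11100001, i.e. 225 = 128 + 64 + 32 + 1.
174^1 ≡ 174 (mod 601)
174^2 ≡ 174^2 = 30276 ≡ 226 (mod 601)
174^4 ≡ 226^2 = 51076 ≡ 592 (mod 601)
174^8 ≡ 592^2 = 350464 ≡ 81 (mod 601)
174^16 ≡ 81^2 = 6561 ≡ 551 (mod 601)
174^32 ≡ 551^2 = 303601 ≡ 96 (mod 601)
174^64 ≡ 96^2 = 9216 ≡ 201 (mod 601)
174^128 ≡ 201^2 = 40401 ≡ 134 (mod 601)
174^225 = 174^128 * 174^64 * 174^32 * 174^1 ≡ 134 * 201 * 96 * 174 (mod 601).
Accumulate the product:
134 * 201 = 26934 ≡ 490
490 * 96 = 47040 ≡ 162
162 * 174 = 28188 ≡ 542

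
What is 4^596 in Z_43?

4^1 ≡ 4 (mod 43)
4^2 ≡ 4^2 = 16 (mod 43)
4^4 ≡ 16^2 = 256 ≡ 41 (mod 43)
4^8 ≡ 41^2 = 1681 ≡ 4 (mod 43)
4^16 ≡ 4^2 = 16 (mod 43)
4^32 ≡ 16^2 = 256 ≡ 41 (mod 43)
4^64 ≡ 41^2 = 1681 ≡ 4 (mod 43)
4^128 ≡ 4^2 = 16 (mod 43)
4^256 ≡ 16^2 = 256 ≡ 41 (mod 43)
4^512 ≡ 41^2 = 1681 ≡ 4 (mod 43)
4^596 = 4^512 * 4^64 * 4^16 * 4^4 ≡ 4 * 4 * 16 * 41 (mod 43).
Accumulate the product:
4 * 4 = 16
16 * 16 = 256 ≡ 41
41 * 41 = 1681 ≡ 4

4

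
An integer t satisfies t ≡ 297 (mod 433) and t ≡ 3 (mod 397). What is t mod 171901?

25411

433⁻¹ mod 397: 433*386 ≡ 1 (mod 397), so 433⁻¹ ≡ 386.
t = 297 + 433*((3 − 297)*386 mod 397) = 297 + 433*58 = 25411.
Check: 25411 mod 433 = 297, 25411 mod 397 = 3. ✓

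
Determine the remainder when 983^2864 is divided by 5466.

Using repeated squaring:
2864 in binary is 101100110000, i.e. 2864 = 2048 + 512 + 256 + 32 + 16.
983^1 ≡ 983 (mod 5466)
983^2 ≡ 983^2 = 966289 ≡ 4273 (mod 5466)
983^4 ≡ 4273^2 = 18258529 ≡ 2089 (mod 5466)
983^8 ≡ 2089^2 = 4363921 ≡ 2053 (mod 5466)
983^16 ≡ 2053^2 = 4214809 ≡ 523 (mod 5466)
983^32 ≡ 523^2 = 273529 ≡ 229 (mod 5466)
983^64 ≡ 229^2 = 52441 ≡ 3247 (mod 5466)
983^128 ≡ 3247^2 = 10543009 ≡ 4561 (mod 5466)
983^256 ≡ 4561^2 = 20802721 ≡ 4591 (mod 5466)
983^512 ≡ 4591^2 = 21077281 ≡ 385 (mod 5466)
983^1024 ≡ 385^2 = 148225 ≡ 643 (mod 5466)
983^2048 ≡ 643^2 = 413449 ≡ 3499 (mod 5466)
983^2864 = 983^2048 × 983^512 × 983^256 × 983^32 × 983^16 ≡ 3499 × 385 × 4591 × 229 × 523 (mod 5466).
Accumulate the product:
3499 × 385 = 1347115 ≡ 2479
2479 × 4591 = 11381089 ≡ 877
877 × 229 = 200833 ≡ 4057
4057 × 523 = 2121811 ≡ 1003

1003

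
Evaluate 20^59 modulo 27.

14

By square-and-multiply:
59 in binary is 111011, i.e. 59 = 32 + 16 + 8 + 2 + 1.
20^1 ≡ 20 (mod 27)
20^2 ≡ 20^2 = 400 ≡ 22 (mod 27)
20^4 ≡ 22^2 = 484 ≡ 25 (mod 27)
20^8 ≡ 25^2 = 625 ≡ 4 (mod 27)
20^16 ≡ 4^2 = 16 (mod 27)
20^32 ≡ 16^2 = 256 ≡ 13 (mod 27)
20^59 = 20^32 · 20^16 · 20^8 · 20^2 · 20^1 ≡ 13 · 16 · 4 · 22 · 20 (mod 27).
Accumulate the product:
13 · 16 = 208 ≡ 19
19 · 4 = 76 ≡ 22
22 · 22 = 484 ≡ 25
25 · 20 = 500 ≡ 14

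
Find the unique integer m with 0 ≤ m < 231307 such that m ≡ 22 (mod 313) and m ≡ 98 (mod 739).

171546

313⁻¹ mod 739: 313*85 ≡ 1 (mod 739), so 313⁻¹ ≡ 85.
m = 22 + 313*((98 − 22)*85 mod 739) = 22 + 313*548 = 171546.
Check: 171546 mod 313 = 22, 171546 mod 739 = 98. ✓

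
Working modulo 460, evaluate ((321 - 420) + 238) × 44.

321 - 420 = -99 ≡ 361 (mod 460)
361 + 238 = 599 ≡ 139 (mod 460)
139 × 44 = 6116 ≡ 136 (mod 460)

136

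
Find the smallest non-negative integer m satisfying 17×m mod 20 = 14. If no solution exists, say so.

gcd(17, 20) = 1, so a unique solution mod 20 exists.
17⁻¹ ≡ 13 (mod 20).
m ≡ 13×14 ≡ 2 (mod 20).

2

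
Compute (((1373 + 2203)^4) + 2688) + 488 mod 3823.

1696

1373 + 2203 = 3576
(3576)^4 ≡ 2343 (mod 3823)
2343 + 2688 = 5031 ≡ 1208 (mod 3823)
1208 + 488 = 1696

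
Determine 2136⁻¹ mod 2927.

2927 = 1·2136 + 791
2136 = 2·791 + 554
791 = 1·554 + 237
554 = 2·237 + 80
237 = 2·80 + 77
80 = 1·77 + 3
77 = 25·3 + 2
3 = 1·2 + 1
2 = 2·1 + 0
gcd(2136, 2927) = 1, so the inverse exists.
Back-substitute for 1:
1 = 1·3 − 1·2
  = −1·77 + 26·3
  = 26·80 − 27·77
  = −27·237 + 80·80
  = 80·554 − 187·237
  = −187·791 + 267·554
  = 267·2136 − 721·791
  = −721·2927 + 988·2136
So 2136⁻¹ ≡ 988 (mod 2927).

988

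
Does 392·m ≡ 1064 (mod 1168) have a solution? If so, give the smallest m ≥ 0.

107

gcd(392, 1168) = 8, and 8 | 1064, so solutions exist.
Divide through by 8: 49·m = 133 (mod 146).
49⁻¹ ≡ 3 (mod 146).
m ≡ 3·133 ≡ 107 (mod 146).
The smallest non-negative solution is m = 107.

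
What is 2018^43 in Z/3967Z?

43 in binary is 101011, i.e. 43 = 32 + 8 + 2 + 1.
2018^1 ≡ 2018 (mod 3967)
2018^2 ≡ 2018^2 = 4072324 ≡ 2182 (mod 3967)
2018^4 ≡ 2182^2 = 4761124 ≡ 724 (mod 3967)
2018^8 ≡ 724^2 = 524176 ≡ 532 (mod 3967)
2018^16 ≡ 532^2 = 283024 ≡ 1367 (mod 3967)
2018^32 ≡ 1367^2 = 1868689 ≡ 232 (mod 3967)
2018^43 = 2018^32 · 2018^8 · 2018^2 · 2018^1 ≡ 232 · 532 · 2182 · 2018 (mod 3967).
Accumulate the product:
232 · 532 = 123424 ≡ 447
447 · 2182 = 975354 ≡ 3439
3439 · 2018 = 6939902 ≡ 1619

1619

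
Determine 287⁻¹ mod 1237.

681

Apply the Euclidean algorithm and back-substitute:
1237 = 4·287 + 89
287 = 3·89 + 20
89 = 4·20 + 9
20 = 2·9 + 2
9 = 4·2 + 1
2 = 2·1 + 0
gcd(287, 1237) = 1, so the inverse exists.
Bézout: 1 = 129·1237 − 556·287.
So 287⁻¹ ≡ −556 ≡ 681 (mod 1237).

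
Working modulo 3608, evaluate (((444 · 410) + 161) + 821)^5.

444 · 410 = 182040 ≡ 1640 (mod 3608)
1640 + 161 = 1801
1801 + 821 = 2622
(2622)^5 ≡ 3576 (mod 3608)

3576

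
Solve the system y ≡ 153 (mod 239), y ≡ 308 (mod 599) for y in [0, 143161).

239⁻¹ mod 599: 239*198 ≡ 1 (mod 599), so 239⁻¹ ≡ 198.
y = 153 + 239*((308 − 153)*198 mod 599) = 153 + 239*141 = 33852.

33852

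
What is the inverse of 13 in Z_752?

405

Run the extended Euclidean algorithm:
752 = 57×13 + 11
13 = 1×11 + 2
11 = 5×2 + 1
2 = 2×1 + 0
gcd(13, 752) = 1, so the inverse exists.
Bézout: 1 = 6×752 − 347×13.
So 13⁻¹ ≡ −347 ≡ 405 (mod 752).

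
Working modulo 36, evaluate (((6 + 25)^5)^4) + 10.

35

6 + 25 = 31
(31)^5 ≡ 7 (mod 36)
(7)^4 ≡ 25 (mod 36)
25 + 10 = 35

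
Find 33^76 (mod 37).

34

Using repeated squaring:
33^1 ≡ 33 (mod 37)
33^2 ≡ 33^2 = 1089 ≡ 16 (mod 37)
33^4 ≡ 16^2 = 256 ≡ 34 (mod 37)
33^8 ≡ 34^2 = 1156 ≡ 9 (mod 37)
33^16 ≡ 9^2 = 81 ≡ 7 (mod 37)
33^32 ≡ 7^2 = 49 ≡ 12 (mod 37)
33^64 ≡ 12^2 = 144 ≡ 33 (mod 37)
33^76 = 33^64 * 33^8 * 33^4 ≡ 33 * 9 * 34 (mod 37).
Accumulate the product:
33 * 9 = 297 ≡ 1
1 * 34 = 34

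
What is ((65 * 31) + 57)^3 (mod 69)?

8

65 * 31 = 2015 ≡ 14 (mod 69)
14 + 57 = 71 ≡ 2 (mod 69)
(2)^3 ≡ 8 (mod 69)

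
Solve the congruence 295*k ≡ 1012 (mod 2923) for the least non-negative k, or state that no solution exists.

gcd(295, 2923) = 1, so a unique solution mod 2923 exists.
295⁻¹ ≡ 1516 (mod 2923).
k ≡ 1516*1012 ≡ 2540 (mod 2923).

2540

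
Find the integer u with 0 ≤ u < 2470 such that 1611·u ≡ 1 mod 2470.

2470 = 1*1611 + 859
1611 = 1*859 + 752
859 = 1*752 + 107
752 = 7*107 + 3
107 = 35*3 + 2
3 = 1*2 + 1
2 = 2*1 + 0
gcd(1611, 2470) = 1, so the inverse exists.
Bézout: 1 = −542*2470 + 831*1611.
So 1611⁻¹ ≡ 831 (mod 2470).

831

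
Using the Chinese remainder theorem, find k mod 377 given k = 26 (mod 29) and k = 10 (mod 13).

29⁻¹ mod 13: 29×9 ≡ 1 (mod 13), so 29⁻¹ ≡ 9.
k = 26 + 29×((10 − 26)×9 mod 13) = 26 + 29×12 = 374.

374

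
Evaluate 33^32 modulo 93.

Compute successive squares:
33^1 ≡ 33 (mod 93)
33^2 ≡ 33^2 = 1089 ≡ 66 (mod 93)
33^4 ≡ 66^2 = 4356 ≡ 78 (mod 93)
33^8 ≡ 78^2 = 6084 ≡ 39 (mod 93)
33^16 ≡ 39^2 = 1521 ≡ 33 (mod 93)
33^32 ≡ 33^2 = 1089 ≡ 66 (mod 93)
So 33^32 ≡ 66 (mod 93).

66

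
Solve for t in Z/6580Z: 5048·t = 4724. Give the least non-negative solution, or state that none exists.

1483

gcd(5048, 6580) = 4, and 4 | 4724, so solutions exist.
Divide through by 4: 1262·t ≡ 1181 (mod 1645).
1262⁻¹ ≡ 1383 (mod 1645).
t ≡ 1383·1181 ≡ 1483 (mod 1645).
The smallest non-negative solution is t = 1483.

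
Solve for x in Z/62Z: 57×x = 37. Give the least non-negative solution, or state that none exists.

gcd(57, 62) = 1, so a unique solution mod 62 exists.
57⁻¹ ≡ 37 (mod 62).
x ≡ 37×37 ≡ 5 (mod 62).

5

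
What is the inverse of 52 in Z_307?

307 = 5·52 + 47
52 = 1·47 + 5
47 = 9·5 + 2
5 = 2·2 + 1
2 = 2·1 + 0
gcd(52, 307) = 1, so the inverse exists.
Bézout: 1 = −21·307 + 124·52.
So 52⁻¹ ≡ 124 (mod 307).

124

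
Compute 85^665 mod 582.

109

85^1 ≡ 85 (mod 582)
85^2 ≡ 85^2 = 7225 ≡ 241 (mod 582)
85^4 ≡ 241^2 = 58081 ≡ 463 (mod 582)
85^8 ≡ 463^2 = 214369 ≡ 193 (mod 582)
85^16 ≡ 193^2 = 37249 ≡ 1 (mod 582)
85^32 ≡ 1^2 = 1 (mod 582)
85^64 ≡ 1^2 = 1 (mod 582)
85^128 ≡ 1^2 = 1 (mod 582)
85^256 ≡ 1^2 = 1 (mod 582)
85^512 ≡ 1^2 = 1 (mod 582)
85^665 = 85^512 · 85^128 · 85^16 · 85^8 · 85^1 ≡ 1 · 1 · 1 · 193 · 85 (mod 582).
Accumulate the product:
1 · 1 = 1
1 · 1 = 1
1 · 193 = 193
193 · 85 = 16405 ≡ 109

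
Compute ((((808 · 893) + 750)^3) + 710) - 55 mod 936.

808 · 893 = 721544 ≡ 824 (mod 936)
824 + 750 = 1574 ≡ 638 (mod 936)
(638)^3 ≡ 872 (mod 936)
872 + 710 = 1582 ≡ 646 (mod 936)
646 - 55 = 591

591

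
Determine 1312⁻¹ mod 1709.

Apply the Euclidean algorithm and back-substitute:
1709 = 1×1312 + 397
1312 = 3×397 + 121
397 = 3×121 + 34
121 = 3×34 + 19
34 = 1×19 + 15
19 = 1×15 + 4
15 = 3×4 + 3
4 = 1×3 + 1
3 = 3×1 + 0
gcd(1312, 1709) = 1, so the inverse exists.
Back-substitute for 1:
1 = 1×4 − 1×3
  = −1×15 + 4×4
  = 4×19 − 5×15
  = −5×34 + 9×19
  = 9×121 − 32×34
  = −32×397 + 105×121
  = 105×1312 − 347×397
  = −347×1709 + 452×1312
So 1312⁻¹ ≡ 452 (mod 1709).

452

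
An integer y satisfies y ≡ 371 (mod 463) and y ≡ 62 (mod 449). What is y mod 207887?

5001

463⁻¹ mod 449: 463·417 ≡ 1 (mod 449), so 463⁻¹ ≡ 417.
y = 371 + 463·((62 − 371)·417 mod 449) = 371 + 463·10 = 5001.
Check: 5001 mod 463 = 371, 5001 mod 449 = 62. ✓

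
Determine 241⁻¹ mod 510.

91

Apply the Euclidean algorithm and back-substitute:
510 = 2*241 + 28
241 = 8*28 + 17
28 = 1*17 + 11
17 = 1*11 + 6
11 = 1*6 + 5
6 = 1*5 + 1
5 = 5*1 + 0
gcd(241, 510) = 1, so the inverse exists.
Bézout: 1 = −43*510 + 91*241.
So 241⁻¹ ≡ 91 (mod 510).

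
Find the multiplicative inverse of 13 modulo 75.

Apply the Euclidean algorithm and back-substitute:
75 = 5×13 + 10
13 = 1×10 + 3
10 = 3×3 + 1
3 = 3×1 + 0
gcd(13, 75) = 1, so the inverse exists.
Back-substitute for 1:
1 = 1×10 − 3×3
  = −3×13 + 4×10
  = 4×75 − 23×13
So 13⁻¹ ≡ −23 ≡ 52 (mod 75).

52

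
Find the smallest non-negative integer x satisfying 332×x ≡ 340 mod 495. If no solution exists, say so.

gcd(332, 495) = 1, so a unique solution mod 495 exists.
332⁻¹ ≡ 413 (mod 495).
x ≡ 413×340 ≡ 335 (mod 495).

335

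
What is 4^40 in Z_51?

1

By square-and-multiply:
40 in binary is 101000, i.e. 40 = 32 + 8.
4^1 ≡ 4 (mod 51)
4^2 ≡ 4^2 = 16 (mod 51)
4^4 ≡ 16^2 = 256 ≡ 1 (mod 51)
4^8 ≡ 1^2 = 1 (mod 51)
4^16 ≡ 1^2 = 1 (mod 51)
4^32 ≡ 1^2 = 1 (mod 51)
4^40 = 4^32 * 4^8 ≡ 1 * 1 (mod 51).
1 * 1 = 1 ≡ 1 (mod 51).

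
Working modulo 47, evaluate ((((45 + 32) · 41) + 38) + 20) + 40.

12

45 + 32 = 77 ≡ 30 (mod 47)
30 · 41 = 1230 ≡ 8 (mod 47)
8 + 38 = 46
46 + 20 = 66 ≡ 19 (mod 47)
19 + 40 = 59 ≡ 12 (mod 47)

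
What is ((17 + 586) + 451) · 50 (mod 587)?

17 + 586 = 603 ≡ 16 (mod 587)
16 + 451 = 467
467 · 50 = 23350 ≡ 457 (mod 587)

457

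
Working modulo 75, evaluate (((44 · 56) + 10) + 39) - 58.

55

44 · 56 = 2464 ≡ 64 (mod 75)
64 + 10 = 74
74 + 39 = 113 ≡ 38 (mod 75)
38 - 58 = -20 ≡ 55 (mod 75)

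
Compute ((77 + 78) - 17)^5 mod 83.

77 + 78 = 155 ≡ 72 (mod 83)
72 - 17 = 55
(55)^5 ≡ 14 (mod 83)

14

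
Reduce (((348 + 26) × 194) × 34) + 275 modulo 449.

373

348 + 26 = 374
374 × 194 = 72556 ≡ 267 (mod 449)
267 × 34 = 9078 ≡ 98 (mod 449)
98 + 275 = 373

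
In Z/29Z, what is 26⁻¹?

19

Apply the Euclidean algorithm and back-substitute:
29 = 1*26 + 3
26 = 8*3 + 2
3 = 1*2 + 1
2 = 2*1 + 0
gcd(26, 29) = 1, so the inverse exists.
Bézout: 1 = 9*29 − 10*26.
So 26⁻¹ ≡ −10 ≡ 19 (mod 29).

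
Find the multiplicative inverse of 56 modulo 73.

30

73 = 1·56 + 17
56 = 3·17 + 5
17 = 3·5 + 2
5 = 2·2 + 1
2 = 2·1 + 0
gcd(56, 73) = 1, so the inverse exists.
Bézout: 1 = −23·73 + 30·56.
So 56⁻¹ ≡ 30 (mod 73).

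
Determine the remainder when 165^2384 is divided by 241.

By square-and-multiply:
2384 in binary is 100101010000, i.e. 2384 = 2048 + 256 + 64 + 16.
165^1 ≡ 165 (mod 241)
165^2 ≡ 165^2 = 27225 ≡ 233 (mod 241)
165^4 ≡ 233^2 = 54289 ≡ 64 (mod 241)
165^8 ≡ 64^2 = 4096 ≡ 240 (mod 241)
165^16 ≡ 240^2 = 57600 ≡ 1 (mod 241)
165^32 ≡ 1^2 = 1 (mod 241)
165^64 ≡ 1^2 = 1 (mod 241)
165^128 ≡ 1^2 = 1 (mod 241)
165^256 ≡ 1^2 = 1 (mod 241)
165^512 ≡ 1^2 = 1 (mod 241)
165^1024 ≡ 1^2 = 1 (mod 241)
165^2048 ≡ 1^2 = 1 (mod 241)
165^2384 = 165^2048 · 165^256 · 165^64 · 165^16 ≡ 1 · 1 · 1 · 1 (mod 241).
Accumulate the product:
1 · 1 = 1
1 · 1 = 1
1 · 1 = 1

1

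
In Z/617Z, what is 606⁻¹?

Apply the Euclidean algorithm and back-substitute:
617 = 1×606 + 11
606 = 55×11 + 1
11 = 11×1 + 0
gcd(606, 617) = 1, so the inverse exists.
Bézout: 1 = −55×617 + 56×606.
So 606⁻¹ ≡ 56 (mod 617).

56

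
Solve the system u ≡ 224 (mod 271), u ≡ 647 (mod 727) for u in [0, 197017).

66077

271⁻¹ mod 727: 271×279 ≡ 1 (mod 727), so 271⁻¹ ≡ 279.
u = 224 + 271×((647 − 224)×279 mod 727) = 224 + 271×243 = 66077.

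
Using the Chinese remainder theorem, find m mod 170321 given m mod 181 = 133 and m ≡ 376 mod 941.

121765

181⁻¹ mod 941: 181×26 ≡ 1 (mod 941), so 181⁻¹ ≡ 26.
m = 133 + 181×((376 − 133)×26 mod 941) = 133 + 181×672 = 121765.
Check: 121765 mod 181 = 133, 121765 mod 941 = 376. ✓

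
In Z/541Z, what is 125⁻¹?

277

541 = 4·125 + 41
125 = 3·41 + 2
41 = 20·2 + 1
2 = 2·1 + 0
gcd(125, 541) = 1, so the inverse exists.
Back-substitute for 1:
1 = 1·41 − 20·2
  = −20·125 + 61·41
  = 61·541 − 264·125
So 125⁻¹ ≡ −264 ≡ 277 (mod 541).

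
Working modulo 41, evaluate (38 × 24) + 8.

38 × 24 = 912 ≡ 10 (mod 41)
10 + 8 = 18

18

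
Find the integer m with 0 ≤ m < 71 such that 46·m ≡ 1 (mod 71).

17

Run the extended Euclidean algorithm:
71 = 1×46 + 25
46 = 1×25 + 21
25 = 1×21 + 4
21 = 5×4 + 1
4 = 4×1 + 0
gcd(46, 71) = 1, so the inverse exists.
Bézout: 1 = −11×71 + 17×46.
So 46⁻¹ ≡ 17 (mod 71).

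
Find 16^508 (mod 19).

Compute successive squares:
16^1 ≡ 16 (mod 19)
16^2 ≡ 16^2 = 256 ≡ 9 (mod 19)
16^4 ≡ 9^2 = 81 ≡ 5 (mod 19)
16^8 ≡ 5^2 = 25 ≡ 6 (mod 19)
16^16 ≡ 6^2 = 36 ≡ 17 (mod 19)
16^32 ≡ 17^2 = 289 ≡ 4 (mod 19)
16^64 ≡ 4^2 = 16 (mod 19)
16^128 ≡ 16^2 = 256 ≡ 9 (mod 19)
16^256 ≡ 9^2 = 81 ≡ 5 (mod 19)
16^508 = 16^256 · 16^128 · 16^64 · 16^32 · 16^16 · 16^8 · 16^4 ≡ 5 · 9 · 16 · 4 · 17 · 6 · 5 (mod 19).
Accumulate the product:
5 · 9 = 45 ≡ 7
7 · 16 = 112 ≡ 17
17 · 4 = 68 ≡ 11
11 · 17 = 187 ≡ 16
16 · 6 = 96 ≡ 1
1 · 5 = 5

5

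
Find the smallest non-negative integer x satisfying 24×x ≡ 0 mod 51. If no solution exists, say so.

0

gcd(24, 51) = 3, and 3 | 0, so solutions exist.
Divide through by 3: 8×x ≡ 0 mod 17.
8⁻¹ ≡ 15 (mod 17).
x ≡ 15×0 ≡ 0 (mod 17).
The smallest non-negative solution is x = 0.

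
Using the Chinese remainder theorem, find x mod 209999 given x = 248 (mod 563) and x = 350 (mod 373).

563⁻¹ mod 373: 563·320 ≡ 1 (mod 373), so 563⁻¹ ≡ 320.
x = 248 + 563·((350 − 248)·320 mod 373) = 248 + 563·189 = 106655.

106655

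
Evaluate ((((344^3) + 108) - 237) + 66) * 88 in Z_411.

233

(344)^3 ≡ 89 (mod 411)
89 + 108 = 197
197 - 237 = -40 ≡ 371 (mod 411)
371 + 66 = 437 ≡ 26 (mod 411)
26 * 88 = 2288 ≡ 233 (mod 411)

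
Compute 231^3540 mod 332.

9

Using repeated squaring:
3540 in binary is 110111010100, i.e. 3540 = 2048 + 1024 + 256 + 128 + 64 + 16 + 4.
231^1 ≡ 231 (mod 332)
231^2 ≡ 231^2 = 53361 ≡ 241 (mod 332)
231^4 ≡ 241^2 = 58081 ≡ 313 (mod 332)
231^8 ≡ 313^2 = 97969 ≡ 29 (mod 332)
231^16 ≡ 29^2 = 841 ≡ 177 (mod 332)
231^32 ≡ 177^2 = 31329 ≡ 121 (mod 332)
231^64 ≡ 121^2 = 14641 ≡ 33 (mod 332)
231^128 ≡ 33^2 = 1089 ≡ 93 (mod 332)
231^256 ≡ 93^2 = 8649 ≡ 17 (mod 332)
231^512 ≡ 17^2 = 289 (mod 332)
231^1024 ≡ 289^2 = 83521 ≡ 189 (mod 332)
231^2048 ≡ 189^2 = 35721 ≡ 197 (mod 332)
231^3540 = 231^2048 · 231^1024 · 231^256 · 231^128 · 231^64 · 231^16 · 231^4 ≡ 197 · 189 · 17 · 93 · 33 · 177 · 313 (mod 332).
Accumulate the product:
197 · 189 = 37233 ≡ 49
49 · 17 = 833 ≡ 169
169 · 93 = 15717 ≡ 113
113 · 33 = 3729 ≡ 77
77 · 177 = 13629 ≡ 17
17 · 313 = 5321 ≡ 9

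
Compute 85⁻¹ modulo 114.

Apply the Euclidean algorithm and back-substitute:
114 = 1×85 + 29
85 = 2×29 + 27
29 = 1×27 + 2
27 = 13×2 + 1
2 = 2×1 + 0
gcd(85, 114) = 1, so the inverse exists.
Bézout: 1 = −41×114 + 55×85.
So 85⁻¹ ≡ 55 (mod 114).

55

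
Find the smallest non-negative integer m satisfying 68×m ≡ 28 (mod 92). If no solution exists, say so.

18

gcd(68, 92) = 4, and 4 | 28, so solutions exist.
Divide through by 4: 17×m mod 23 = 7.
17⁻¹ ≡ 19 (mod 23).
m ≡ 19×7 ≡ 18 (mod 23).
The smallest non-negative solution is m = 18.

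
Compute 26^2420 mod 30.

2420 in binary is 100101110100, i.e. 2420 = 2048 + 256 + 64 + 32 + 16 + 4.
26^1 ≡ 26 (mod 30)
26^2 ≡ 26^2 = 676 ≡ 16 (mod 30)
26^4 ≡ 16^2 = 256 ≡ 16 (mod 30)
26^8 ≡ 16^2 = 256 ≡ 16 (mod 30)
26^16 ≡ 16^2 = 256 ≡ 16 (mod 30)
26^32 ≡ 16^2 = 256 ≡ 16 (mod 30)
26^64 ≡ 16^2 = 256 ≡ 16 (mod 30)
26^128 ≡ 16^2 = 256 ≡ 16 (mod 30)
26^256 ≡ 16^2 = 256 ≡ 16 (mod 30)
26^512 ≡ 16^2 = 256 ≡ 16 (mod 30)
26^1024 ≡ 16^2 = 256 ≡ 16 (mod 30)
26^2048 ≡ 16^2 = 256 ≡ 16 (mod 30)
26^2420 = 26^2048 · 26^256 · 26^64 · 26^32 · 26^16 · 26^4 ≡ 16 · 16 · 16 · 16 · 16 · 16 (mod 30).
Accumulate the product:
16 · 16 = 256 ≡ 16
16 · 16 = 256 ≡ 16
16 · 16 = 256 ≡ 16
16 · 16 = 256 ≡ 16
16 · 16 = 256 ≡ 16

16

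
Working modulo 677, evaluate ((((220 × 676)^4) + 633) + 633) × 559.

220 × 676 = 148720 ≡ 457 (mod 677)
(457)^4 ≡ 538 (mod 677)
538 + 633 = 1171 ≡ 494 (mod 677)
494 + 633 = 1127 ≡ 450 (mod 677)
450 × 559 = 251550 ≡ 383 (mod 677)

383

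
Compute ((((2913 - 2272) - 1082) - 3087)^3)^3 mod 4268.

2913 - 2272 = 641
641 - 1082 = -441 ≡ 3827 (mod 4268)
3827 - 3087 = 740
(740)^3 ≡ 3008 (mod 4268)
(3008)^3 ≡ 1456 (mod 4268)

1456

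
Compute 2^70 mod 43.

By square-and-multiply:
2^1 ≡ 2 (mod 43)
2^2 ≡ 2^2 = 4 (mod 43)
2^4 ≡ 4^2 = 16 (mod 43)
2^8 ≡ 16^2 = 256 ≡ 41 (mod 43)
2^16 ≡ 41^2 = 1681 ≡ 4 (mod 43)
2^32 ≡ 4^2 = 16 (mod 43)
2^64 ≡ 16^2 = 256 ≡ 41 (mod 43)
2^70 = 2^64 × 2^4 × 2^2 ≡ 41 × 16 × 4 (mod 43).
Accumulate the product:
41 × 16 = 656 ≡ 11
11 × 4 = 44 ≡ 1

1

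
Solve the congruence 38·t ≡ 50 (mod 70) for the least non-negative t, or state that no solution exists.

gcd(38, 70) = 2, and 2 | 50, so solutions exist.
Divide through by 2: 19·t ≡ 25 mod 35.
19⁻¹ ≡ 24 (mod 35).
t ≡ 24·25 ≡ 5 (mod 35).
The smallest non-negative solution is t = 5.

5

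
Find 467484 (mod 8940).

2604

467484 = 52·8940 + 2604, so 467484 ≡ 2604 (mod 8940).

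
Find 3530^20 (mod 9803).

3530^1 ≡ 3530 (mod 9803)
3530^2 ≡ 3530^2 = 12460900 ≡ 1287 (mod 9803)
3530^4 ≡ 1287^2 = 1656369 ≡ 9465 (mod 9803)
3530^8 ≡ 9465^2 = 89586225 ≡ 6411 (mod 9803)
3530^16 ≡ 6411^2 = 41100921 ≡ 6745 (mod 9803)
3530^20 = 3530^16 × 3530^4 ≡ 6745 × 9465 (mod 9803).
6745 × 9465 = 63841425 ≡ 4289 (mod 9803).

4289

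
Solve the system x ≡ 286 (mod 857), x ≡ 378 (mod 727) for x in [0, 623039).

67989

857⁻¹ mod 727: 857·151 ≡ 1 (mod 727), so 857⁻¹ ≡ 151.
x = 286 + 857·((378 − 286)·151 mod 727) = 286 + 857·79 = 67989.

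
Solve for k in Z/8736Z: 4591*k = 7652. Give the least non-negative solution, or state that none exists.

gcd(4591, 8736) = 1, so a unique solution mod 8736 exists.
4591⁻¹ ≡ 5935 (mod 8736).
k ≡ 5935*7652 ≡ 4892 (mod 8736).

4892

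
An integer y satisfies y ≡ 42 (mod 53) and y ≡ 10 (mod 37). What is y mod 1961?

53⁻¹ mod 37: 53·7 ≡ 1 (mod 37), so 53⁻¹ ≡ 7.
y = 42 + 53·((10 − 42)·7 mod 37) = 42 + 53·35 = 1897.
Check: 1897 mod 53 = 42, 1897 mod 37 = 10. ✓

1897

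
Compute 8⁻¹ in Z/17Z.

15

Run the extended Euclidean algorithm:
17 = 2*8 + 1
8 = 8*1 + 0
gcd(8, 17) = 1, so the inverse exists.
Bézout: 1 = 1*17 − 2*8.
So 8⁻¹ ≡ −2 ≡ 15 (mod 17).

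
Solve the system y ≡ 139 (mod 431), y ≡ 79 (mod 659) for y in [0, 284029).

60048

431⁻¹ mod 659: 431*448 ≡ 1 (mod 659), so 431⁻¹ ≡ 448.
y = 139 + 431*((79 − 139)*448 mod 659) = 139 + 431*139 = 60048.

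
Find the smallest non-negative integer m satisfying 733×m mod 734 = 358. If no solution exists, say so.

gcd(733, 734) = 1, so a unique solution mod 734 exists.
733⁻¹ ≡ 733 (mod 734).
m ≡ 733×358 ≡ 376 (mod 734).

376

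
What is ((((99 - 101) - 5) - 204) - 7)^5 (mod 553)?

160

99 - 101 = -2 ≡ 551 (mod 553)
551 - 5 = 546
546 - 204 = 342
342 - 7 = 335
(335)^5 ≡ 160 (mod 553)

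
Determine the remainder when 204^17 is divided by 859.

Using repeated squaring:
17 in binary is 10001, i.e. 17 = 16 + 1.
204^1 ≡ 204 (mod 859)
204^2 ≡ 204^2 = 41616 ≡ 384 (mod 859)
204^4 ≡ 384^2 = 147456 ≡ 567 (mod 859)
204^8 ≡ 567^2 = 321489 ≡ 223 (mod 859)
204^16 ≡ 223^2 = 49729 ≡ 766 (mod 859)
204^17 = 204^16 × 204^1 ≡ 766 × 204 (mod 859).
766 × 204 = 156264 ≡ 785 (mod 859).

785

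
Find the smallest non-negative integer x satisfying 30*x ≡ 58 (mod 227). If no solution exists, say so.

123

gcd(30, 227) = 1, so a unique solution mod 227 exists.
30⁻¹ ≡ 53 (mod 227).
x ≡ 53*58 ≡ 123 (mod 227).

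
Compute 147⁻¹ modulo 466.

466 = 3*147 + 25
147 = 5*25 + 22
25 = 1*22 + 3
22 = 7*3 + 1
3 = 3*1 + 0
gcd(147, 466) = 1, so the inverse exists.
Back-substitute for 1:
1 = 1*22 − 7*3
  = −7*25 + 8*22
  = 8*147 − 47*25
  = −47*466 + 149*147
So 147⁻¹ ≡ 149 (mod 466).

149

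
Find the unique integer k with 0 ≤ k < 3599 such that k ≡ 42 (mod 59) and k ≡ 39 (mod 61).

59⁻¹ mod 61: 59·30 ≡ 1 (mod 61), so 59⁻¹ ≡ 30.
k = 42 + 59·((39 − 42)·30 mod 61) = 42 + 59·32 = 1930.
Check: 1930 mod 59 = 42, 1930 mod 61 = 39. ✓

1930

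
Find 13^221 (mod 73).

15

Compute successive squares:
13^1 ≡ 13 (mod 73)
13^2 ≡ 13^2 = 169 ≡ 23 (mod 73)
13^4 ≡ 23^2 = 529 ≡ 18 (mod 73)
13^8 ≡ 18^2 = 324 ≡ 32 (mod 73)
13^16 ≡ 32^2 = 1024 ≡ 2 (mod 73)
13^32 ≡ 2^2 = 4 (mod 73)
13^64 ≡ 4^2 = 16 (mod 73)
13^128 ≡ 16^2 = 256 ≡ 37 (mod 73)
13^221 = 13^128 × 13^64 × 13^16 × 13^8 × 13^4 × 13^1 ≡ 37 × 16 × 2 × 32 × 18 × 13 (mod 73).
Accumulate the product:
37 × 16 = 592 ≡ 8
8 × 2 = 16
16 × 32 = 512 ≡ 1
1 × 18 = 18
18 × 13 = 234 ≡ 15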